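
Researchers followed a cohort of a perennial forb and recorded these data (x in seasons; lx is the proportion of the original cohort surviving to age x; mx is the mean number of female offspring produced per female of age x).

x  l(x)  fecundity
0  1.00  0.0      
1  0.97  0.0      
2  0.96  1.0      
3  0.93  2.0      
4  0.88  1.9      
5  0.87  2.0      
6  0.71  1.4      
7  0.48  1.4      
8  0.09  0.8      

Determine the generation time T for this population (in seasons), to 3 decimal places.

4.283

lx·mx: 0, 0, 0.96, 1.86, 1.672, 1.74, 0.994, 0.672, 0.072 → R0 = 7.97
x·lx·mx: 0, 0, 1.92, 5.58, 6.688, 8.7, 5.964, 4.704, 0.576 → Σ = 34.132
T = 34.132 / 7.97 = 4.28256… → 4.283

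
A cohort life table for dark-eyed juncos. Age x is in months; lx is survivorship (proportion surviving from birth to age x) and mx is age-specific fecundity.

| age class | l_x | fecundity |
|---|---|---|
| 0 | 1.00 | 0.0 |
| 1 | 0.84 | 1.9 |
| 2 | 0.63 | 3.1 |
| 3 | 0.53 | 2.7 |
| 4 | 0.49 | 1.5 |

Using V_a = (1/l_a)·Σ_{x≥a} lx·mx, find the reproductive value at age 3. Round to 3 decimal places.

lx·mx for x ≥ 3: 1.431, 0.735 → sum = 2.166
V_3 = 2.166 / l_3 = 2.166 / 0.53 = 4.086792… → 4.087

4.087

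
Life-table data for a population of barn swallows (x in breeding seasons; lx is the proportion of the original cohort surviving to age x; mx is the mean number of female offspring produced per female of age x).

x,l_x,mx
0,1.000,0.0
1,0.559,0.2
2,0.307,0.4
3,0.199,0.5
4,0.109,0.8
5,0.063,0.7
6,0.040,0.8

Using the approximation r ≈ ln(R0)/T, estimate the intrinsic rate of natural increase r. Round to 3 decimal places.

R0 = Σ lx·mx = 0 + 0.1118 + 0.1228 + 0.0995 + 0.0872 + 0.0441 + 0.032 = 0.4974
Σ x·lx·mx = 1.4172; T = 1.4172/0.4974 = 2.84922…
r ≈ ln(R0)/T = ln(0.4974)/2.84922… = -0.24511… → -0.245

-0.245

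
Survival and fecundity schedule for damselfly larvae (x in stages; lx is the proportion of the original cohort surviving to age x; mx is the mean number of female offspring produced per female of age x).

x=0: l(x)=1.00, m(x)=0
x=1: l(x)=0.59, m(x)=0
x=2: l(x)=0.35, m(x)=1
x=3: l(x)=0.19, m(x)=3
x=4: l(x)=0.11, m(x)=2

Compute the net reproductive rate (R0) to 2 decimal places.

lx·mx by age: 0, 0, 0.35, 0.57, 0.22
R0 = Σ lx·mx = 1.14 → 1.14

1.14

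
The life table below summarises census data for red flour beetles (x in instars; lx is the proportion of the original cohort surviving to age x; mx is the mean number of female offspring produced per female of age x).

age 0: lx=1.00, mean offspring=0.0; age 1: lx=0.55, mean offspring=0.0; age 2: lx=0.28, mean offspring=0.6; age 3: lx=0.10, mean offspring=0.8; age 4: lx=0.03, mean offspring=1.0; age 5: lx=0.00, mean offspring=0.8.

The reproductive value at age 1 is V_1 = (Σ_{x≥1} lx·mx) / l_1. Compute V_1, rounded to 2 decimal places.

0.51

lx·mx for x ≥ 1: 0, 0.168, 0.08, 0.03, 0 → sum = 0.278
V_1 = 0.278 / l_1 = 0.278 / 0.55 = 0.505455… → 0.51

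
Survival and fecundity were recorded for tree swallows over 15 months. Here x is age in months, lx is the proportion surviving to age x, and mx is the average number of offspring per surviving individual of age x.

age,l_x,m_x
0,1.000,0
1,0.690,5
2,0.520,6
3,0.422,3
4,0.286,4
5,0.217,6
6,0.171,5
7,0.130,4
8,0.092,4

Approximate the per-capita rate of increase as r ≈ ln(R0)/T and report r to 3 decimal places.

R0 = Σ lx·mx = 0 + 3.45 + 3.12 + 1.266 + 1.144 + 1.302 + 0.855 + 0.52 + 0.368 = 12.025
Σ x·lx·mx = 36.288; T = 36.288/12.025 = 3.01771…
r ≈ ln(R0)/T = ln(12.025)/3.01771… = 0.82413… → 0.824

0.824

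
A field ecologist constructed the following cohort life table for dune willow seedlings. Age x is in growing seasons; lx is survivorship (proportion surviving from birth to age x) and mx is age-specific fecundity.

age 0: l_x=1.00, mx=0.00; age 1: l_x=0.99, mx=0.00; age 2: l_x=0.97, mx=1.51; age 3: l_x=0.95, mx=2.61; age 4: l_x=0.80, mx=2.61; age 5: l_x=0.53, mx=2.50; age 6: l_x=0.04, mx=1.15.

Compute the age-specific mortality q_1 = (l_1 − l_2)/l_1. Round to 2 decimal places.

0.02

q_1 = (l_1 − l_2) / l_1 = (0.99 − 0.97) / 0.99
     = 0.02 / 0.99 = 0.020202… → 0.02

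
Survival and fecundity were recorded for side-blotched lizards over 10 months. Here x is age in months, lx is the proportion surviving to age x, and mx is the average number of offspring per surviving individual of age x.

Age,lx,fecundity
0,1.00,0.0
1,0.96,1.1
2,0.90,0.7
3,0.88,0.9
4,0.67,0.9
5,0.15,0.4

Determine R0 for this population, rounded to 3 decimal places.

lx·mx by age: 0, 1.056, 0.63, 0.792, 0.603, 0.06
R0 = Σ lx·mx = 3.141 → 3.141

3.141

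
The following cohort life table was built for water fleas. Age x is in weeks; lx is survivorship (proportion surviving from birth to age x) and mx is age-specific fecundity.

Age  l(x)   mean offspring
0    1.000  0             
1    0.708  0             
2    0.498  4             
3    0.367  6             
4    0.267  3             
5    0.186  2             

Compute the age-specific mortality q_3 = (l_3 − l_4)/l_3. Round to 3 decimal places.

0.272

q_3 = (l_3 − l_4) / l_3 = (0.367 − 0.267) / 0.367
     = 0.1 / 0.367 = 0.27248… → 0.272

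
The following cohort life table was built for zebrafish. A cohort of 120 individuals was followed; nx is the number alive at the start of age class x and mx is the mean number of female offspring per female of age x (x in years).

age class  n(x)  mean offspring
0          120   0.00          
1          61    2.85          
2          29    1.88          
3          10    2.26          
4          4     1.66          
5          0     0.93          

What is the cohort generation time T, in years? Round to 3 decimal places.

1.464

lx = nx/n0 = nx/120: 1, 0.50833…, 0.24167…, 0.08333…, 0.03333…, 0
lx·mx: 0, 1.44875…, 0.454333…, 0.188333…, 0.055333…, 0 → R0 = 2.14675…
x·lx·mx: 0, 1.44875…, 0.908667…, 0.565…, 0.221333…, 0 → Σ = 3.14375…
T = 3.14375… / 2.14675… = 1.464423… → 1.464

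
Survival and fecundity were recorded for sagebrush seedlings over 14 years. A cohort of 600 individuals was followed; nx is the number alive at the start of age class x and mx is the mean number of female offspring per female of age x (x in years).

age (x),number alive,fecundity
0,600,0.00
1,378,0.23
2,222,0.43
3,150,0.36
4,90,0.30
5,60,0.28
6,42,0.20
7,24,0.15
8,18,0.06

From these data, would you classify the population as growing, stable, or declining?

lx = nx/n0 = nx/600: 1, 0.63, 0.37, 0.25, 0.15, 0.1, 0.07, 0.04, 0.03
R0 = Σ lx·mx = 0 + 0.1449 + 0.1591 + 0.09 + 0.045 + 0.028 + 0.014 + 0.006 + 0.0018 = 0.4888
R0 < 1, so the population is declining.

declining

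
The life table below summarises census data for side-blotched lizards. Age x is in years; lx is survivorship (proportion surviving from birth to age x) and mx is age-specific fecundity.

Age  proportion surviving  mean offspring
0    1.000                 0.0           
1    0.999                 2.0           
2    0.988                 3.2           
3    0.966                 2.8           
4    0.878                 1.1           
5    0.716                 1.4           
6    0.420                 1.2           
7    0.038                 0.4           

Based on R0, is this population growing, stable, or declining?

R0 = Σ lx·mx = 0 + 1.998 + 3.1616 + 2.7048 + 0.9658 + 1.0024 + 0.504 + 0.0152 = 10.3518
R0 > 1, so the population is growing.

growing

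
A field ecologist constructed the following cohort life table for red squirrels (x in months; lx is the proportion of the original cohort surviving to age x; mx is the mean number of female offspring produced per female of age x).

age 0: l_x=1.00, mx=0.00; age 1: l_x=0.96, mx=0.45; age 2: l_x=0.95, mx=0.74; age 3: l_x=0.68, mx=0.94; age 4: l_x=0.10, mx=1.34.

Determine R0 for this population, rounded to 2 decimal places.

lx·mx by age: 0, 0.432, 0.703, 0.6392, 0.134
R0 = Σ lx·mx = 1.9082 → 1.91

1.91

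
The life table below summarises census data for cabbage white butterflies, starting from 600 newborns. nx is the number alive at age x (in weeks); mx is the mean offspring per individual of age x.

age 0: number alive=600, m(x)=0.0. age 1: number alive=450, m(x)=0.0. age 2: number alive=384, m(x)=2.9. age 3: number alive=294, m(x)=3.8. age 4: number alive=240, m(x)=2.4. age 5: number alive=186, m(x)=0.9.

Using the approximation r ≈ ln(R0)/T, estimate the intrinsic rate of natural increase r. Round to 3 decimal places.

lx = nx/n0 = nx/600: 1, 0.75, 0.64, 0.49, 0.4, 0.31
R0 = Σ lx·mx = 0 + 0 + 1.856 + 1.862 + 0.96 + 0.279 = 4.957
Σ x·lx·mx = 14.533; T = 14.533/4.957 = 2.93181…
r ≈ ln(R0)/T = ln(4.957)/2.93181… = 0.54601… → 0.546

0.546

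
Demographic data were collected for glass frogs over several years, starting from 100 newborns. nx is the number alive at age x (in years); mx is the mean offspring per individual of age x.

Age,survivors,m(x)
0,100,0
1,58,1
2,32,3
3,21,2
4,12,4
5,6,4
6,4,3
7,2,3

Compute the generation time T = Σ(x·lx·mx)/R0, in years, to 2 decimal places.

2.80

lx = nx/n0 = nx/100: 1, 0.58, 0.32, 0.21, 0.12, 0.06, 0.04, 0.02
lx·mx: 0, 0.58, 0.96, 0.42, 0.48, 0.24, 0.12, 0.06 → R0 = 2.86
x·lx·mx: 0, 0.58, 1.92, 1.26, 1.92, 1.2, 0.72, 0.42 → Σ = 8.02
T = 8.02 / 2.86 = 2.804196… → 2.80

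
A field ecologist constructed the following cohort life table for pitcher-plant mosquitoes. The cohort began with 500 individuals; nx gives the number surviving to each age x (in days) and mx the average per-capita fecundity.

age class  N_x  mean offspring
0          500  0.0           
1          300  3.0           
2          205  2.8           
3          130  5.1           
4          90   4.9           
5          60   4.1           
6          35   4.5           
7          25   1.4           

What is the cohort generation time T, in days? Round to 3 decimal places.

2.725

lx = nx/n0 = nx/500: 1, 0.6, 0.41, 0.26, 0.18, 0.12, 0.07, 0.05
lx·mx: 0, 1.8, 1.148, 1.326, 0.882, 0.492, 0.315, 0.07 → R0 = 6.033
x·lx·mx: 0, 1.8, 2.296, 3.978, 3.528, 2.46, 1.89, 0.49 → Σ = 16.442
T = 16.442 / 6.033 = 2.725344… → 2.725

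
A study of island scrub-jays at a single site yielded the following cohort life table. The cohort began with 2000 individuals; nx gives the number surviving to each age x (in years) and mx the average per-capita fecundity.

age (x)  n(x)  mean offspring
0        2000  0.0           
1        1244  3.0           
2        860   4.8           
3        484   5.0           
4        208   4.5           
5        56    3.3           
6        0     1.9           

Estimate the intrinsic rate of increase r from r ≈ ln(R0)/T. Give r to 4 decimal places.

lx = nx/n0 = nx/2000: 1, 0.622, 0.43, 0.242, 0.104, 0.028, 0
R0 = Σ lx·mx = 0 + 1.866 + 2.064 + 1.21 + 0.468 + 0.0924 + 0 = 5.7004
Σ x·lx·mx = 11.958; T = 11.958/5.7004 = 2.09775…
r ≈ ln(R0)/T = ln(5.7004)/2.09775… = 0.829717… → 0.8297

0.8297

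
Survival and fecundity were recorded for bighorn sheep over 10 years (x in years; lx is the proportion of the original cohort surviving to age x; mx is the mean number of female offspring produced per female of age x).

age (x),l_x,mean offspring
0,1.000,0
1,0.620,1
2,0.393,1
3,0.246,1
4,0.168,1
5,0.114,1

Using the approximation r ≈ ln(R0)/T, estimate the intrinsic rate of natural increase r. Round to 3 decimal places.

0.197

R0 = Σ lx·mx = 0 + 0.62 + 0.393 + 0.246 + 0.168 + 0.114 = 1.541
Σ x·lx·mx = 3.386; T = 3.386/1.541 = 2.19727…
r ≈ ln(R0)/T = ln(1.541)/2.19727… = 0.1968… → 0.197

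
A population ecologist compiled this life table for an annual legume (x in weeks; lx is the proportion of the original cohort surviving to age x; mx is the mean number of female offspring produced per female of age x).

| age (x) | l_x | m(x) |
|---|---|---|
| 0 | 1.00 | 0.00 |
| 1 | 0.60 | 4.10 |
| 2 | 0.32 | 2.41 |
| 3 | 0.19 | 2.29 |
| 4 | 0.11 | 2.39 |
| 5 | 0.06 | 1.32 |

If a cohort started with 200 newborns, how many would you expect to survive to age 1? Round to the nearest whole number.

120

Expected survivors = N0 · l_1 = 200 × 0.60 = 120 → 120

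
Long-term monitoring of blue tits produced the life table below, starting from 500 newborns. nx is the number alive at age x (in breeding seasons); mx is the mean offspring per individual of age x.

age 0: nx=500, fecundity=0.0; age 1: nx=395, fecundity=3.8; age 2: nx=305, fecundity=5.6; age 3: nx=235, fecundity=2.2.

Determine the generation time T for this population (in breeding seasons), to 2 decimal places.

lx = nx/n0 = nx/500: 1, 0.79, 0.61, 0.47
lx·mx: 0, 3.002, 3.416, 1.034 → R0 = 7.452
x·lx·mx: 0, 3.002, 6.832, 3.102 → Σ = 12.936
T = 12.936 / 7.452 = 1.73591… → 1.74

1.74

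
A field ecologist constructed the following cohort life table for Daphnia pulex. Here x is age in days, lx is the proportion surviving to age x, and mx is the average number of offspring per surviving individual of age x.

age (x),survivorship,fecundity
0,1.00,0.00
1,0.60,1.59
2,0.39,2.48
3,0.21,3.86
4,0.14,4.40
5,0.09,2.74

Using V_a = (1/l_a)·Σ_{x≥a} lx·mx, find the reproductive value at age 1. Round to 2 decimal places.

lx·mx for x ≥ 1: 0.954, 0.9672, 0.8106, 0.616, 0.2466 → sum = 3.5944
V_1 = 3.5944 / l_1 = 3.5944 / 0.6 = 5.990667… → 5.99

5.99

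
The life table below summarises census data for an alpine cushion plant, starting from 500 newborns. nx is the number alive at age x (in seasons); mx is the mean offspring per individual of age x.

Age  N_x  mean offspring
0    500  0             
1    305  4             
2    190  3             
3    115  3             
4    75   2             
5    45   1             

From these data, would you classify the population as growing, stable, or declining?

growing

lx = nx/n0 = nx/500: 1, 0.61, 0.38, 0.23, 0.15, 0.09
R0 = Σ lx·mx = 0 + 2.44 + 1.14 + 0.69 + 0.3 + 0.09 = 4.66
R0 > 1, so the population is growing.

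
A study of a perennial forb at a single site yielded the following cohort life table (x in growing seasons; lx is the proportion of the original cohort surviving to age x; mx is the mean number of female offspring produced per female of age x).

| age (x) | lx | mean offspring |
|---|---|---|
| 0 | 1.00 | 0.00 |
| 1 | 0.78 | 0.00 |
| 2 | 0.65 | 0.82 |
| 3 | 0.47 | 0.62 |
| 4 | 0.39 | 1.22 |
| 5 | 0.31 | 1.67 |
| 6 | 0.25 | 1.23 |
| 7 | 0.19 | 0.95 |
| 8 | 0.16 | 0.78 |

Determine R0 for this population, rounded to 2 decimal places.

lx·mx by age: 0, 0, 0.533, 0.2914, 0.4758, 0.5177, 0.3075, 0.1805, 0.1248
R0 = Σ lx·mx = 2.4307 → 2.43

2.43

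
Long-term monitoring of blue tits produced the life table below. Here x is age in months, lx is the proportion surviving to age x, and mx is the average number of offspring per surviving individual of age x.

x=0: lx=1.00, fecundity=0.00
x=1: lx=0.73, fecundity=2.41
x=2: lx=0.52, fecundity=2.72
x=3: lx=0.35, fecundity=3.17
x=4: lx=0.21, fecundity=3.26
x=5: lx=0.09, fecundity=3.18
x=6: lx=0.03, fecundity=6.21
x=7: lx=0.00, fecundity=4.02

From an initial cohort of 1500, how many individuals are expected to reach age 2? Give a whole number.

780

Expected survivors = N0 · l_2 = 1500 × 0.52 = 780 → 780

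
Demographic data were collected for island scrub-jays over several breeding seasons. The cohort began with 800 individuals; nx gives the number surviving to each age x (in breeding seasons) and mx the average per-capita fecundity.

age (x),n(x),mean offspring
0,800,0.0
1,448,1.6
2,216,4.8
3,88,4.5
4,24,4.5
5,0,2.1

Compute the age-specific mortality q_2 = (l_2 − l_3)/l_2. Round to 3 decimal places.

lx = nx/n0 = nx/800: 1, 0.56, 0.27, 0.11, 0.03, 0
q_2 = (l_2 − l_3) / l_2 = (0.27 − 0.11) / 0.27
     = 0.16 / 0.27 = 0.592593… → 0.593

0.593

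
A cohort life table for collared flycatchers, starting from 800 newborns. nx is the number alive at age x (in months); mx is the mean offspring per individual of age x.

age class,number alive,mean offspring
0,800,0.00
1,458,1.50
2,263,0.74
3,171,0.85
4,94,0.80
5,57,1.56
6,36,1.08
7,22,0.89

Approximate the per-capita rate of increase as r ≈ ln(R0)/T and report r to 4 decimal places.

0.2120

lx = nx/n0 = nx/800: 1, 0.5725, 0.32875, 0.21375, 0.1175, 0.07125, 0.045, 0.0275
R0 = Σ lx·mx = 0 + 0.85875… + 0.24328… + 0.18169… + 0.094… + 0.11115… + 0.0486 + 0.02448… = 1.561938…
Σ x·lx·mx = 3.285038…; T = 3.285038…/1.561938… = 2.10318…
r ≈ ln(R0)/T = ln(1.561938…)/2.10318… = 0.212025… → 0.2120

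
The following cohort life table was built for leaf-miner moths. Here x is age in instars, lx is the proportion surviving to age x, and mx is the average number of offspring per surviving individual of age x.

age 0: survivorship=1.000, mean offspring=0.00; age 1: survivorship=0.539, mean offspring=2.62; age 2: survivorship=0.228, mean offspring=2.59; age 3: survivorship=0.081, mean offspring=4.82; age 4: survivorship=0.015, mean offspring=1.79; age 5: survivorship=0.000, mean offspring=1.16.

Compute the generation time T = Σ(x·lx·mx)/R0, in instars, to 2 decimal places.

lx·mx: 0, 1.41218, 0.59052, 0.39042, 0.02685, 0 → R0 = 2.41997
x·lx·mx: 0, 1.41218, 1.18104, 1.17126, 0.1074, 0 → Σ = 3.87188
T = 3.87188 / 2.41997 = 1.59997… → 1.60

1.60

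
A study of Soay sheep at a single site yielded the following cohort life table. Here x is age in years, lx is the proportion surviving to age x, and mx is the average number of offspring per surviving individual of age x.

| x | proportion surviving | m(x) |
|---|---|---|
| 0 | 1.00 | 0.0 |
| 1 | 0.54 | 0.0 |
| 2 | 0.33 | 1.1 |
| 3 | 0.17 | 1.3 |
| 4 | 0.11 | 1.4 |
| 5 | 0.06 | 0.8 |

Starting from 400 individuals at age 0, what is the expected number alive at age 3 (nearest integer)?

Expected survivors = N0 · l_3 = 400 × 0.17 = 68 → 68

68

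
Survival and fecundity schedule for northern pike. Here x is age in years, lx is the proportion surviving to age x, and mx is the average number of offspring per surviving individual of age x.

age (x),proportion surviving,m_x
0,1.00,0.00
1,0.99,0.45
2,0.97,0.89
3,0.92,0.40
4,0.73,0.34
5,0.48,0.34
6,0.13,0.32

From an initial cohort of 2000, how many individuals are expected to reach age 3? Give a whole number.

Expected survivors = N0 · l_3 = 2000 × 0.92 = 1840 → 1840

1840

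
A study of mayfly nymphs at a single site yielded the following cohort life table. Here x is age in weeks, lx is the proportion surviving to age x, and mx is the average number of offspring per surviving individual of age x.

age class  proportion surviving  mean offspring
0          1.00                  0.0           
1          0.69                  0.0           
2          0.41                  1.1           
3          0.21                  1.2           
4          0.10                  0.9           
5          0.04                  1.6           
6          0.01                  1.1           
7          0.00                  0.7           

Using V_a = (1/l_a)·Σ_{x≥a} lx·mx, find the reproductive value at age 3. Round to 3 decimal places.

1.986

lx·mx for x ≥ 3: 0.252, 0.09, 0.064, 0.011, 0 → sum = 0.417
V_3 = 0.417 / l_3 = 0.417 / 0.21 = 1.985714… → 1.986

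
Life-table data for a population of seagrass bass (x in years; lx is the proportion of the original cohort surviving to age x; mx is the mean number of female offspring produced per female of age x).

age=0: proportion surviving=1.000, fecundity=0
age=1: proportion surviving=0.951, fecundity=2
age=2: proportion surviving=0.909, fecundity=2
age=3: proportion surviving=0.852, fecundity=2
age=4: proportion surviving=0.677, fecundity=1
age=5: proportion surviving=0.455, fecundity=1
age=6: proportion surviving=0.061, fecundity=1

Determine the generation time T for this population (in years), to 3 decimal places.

2.418

lx·mx: 0, 1.902, 1.818, 1.704, 0.677, 0.455, 0.061 → R0 = 6.617
x·lx·mx: 0, 1.902, 3.636, 5.112, 2.708, 2.275, 0.366 → Σ = 15.999
T = 15.999 / 6.617 = 2.417863… → 2.418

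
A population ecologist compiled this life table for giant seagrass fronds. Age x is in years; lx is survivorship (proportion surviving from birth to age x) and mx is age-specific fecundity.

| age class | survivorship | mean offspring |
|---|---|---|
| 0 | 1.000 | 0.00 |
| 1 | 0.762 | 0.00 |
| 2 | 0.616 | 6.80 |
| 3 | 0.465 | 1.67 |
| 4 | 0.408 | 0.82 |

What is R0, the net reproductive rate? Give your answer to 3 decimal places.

5.300

lx·mx by age: 0, 0, 4.1888, 0.77655, 0.33456
R0 = Σ lx·mx = 5.29991 → 5.300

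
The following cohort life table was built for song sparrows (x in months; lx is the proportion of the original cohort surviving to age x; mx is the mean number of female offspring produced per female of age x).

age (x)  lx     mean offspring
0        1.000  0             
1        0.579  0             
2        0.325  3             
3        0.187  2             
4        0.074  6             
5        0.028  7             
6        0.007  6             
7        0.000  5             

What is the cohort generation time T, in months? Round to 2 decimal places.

2.99

lx·mx: 0, 0, 0.975, 0.374, 0.444, 0.196, 0.042, 0 → R0 = 2.031
x·lx·mx: 0, 0, 1.95, 1.122, 1.776, 0.98, 0.252, 0 → Σ = 6.08
T = 6.08 / 2.031 = 2.993599… → 2.99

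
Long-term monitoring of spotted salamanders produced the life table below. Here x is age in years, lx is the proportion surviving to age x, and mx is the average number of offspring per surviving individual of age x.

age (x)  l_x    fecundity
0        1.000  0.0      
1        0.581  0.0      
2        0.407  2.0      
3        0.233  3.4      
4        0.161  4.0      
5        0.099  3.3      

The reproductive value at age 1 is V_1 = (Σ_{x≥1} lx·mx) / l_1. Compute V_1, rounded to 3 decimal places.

4.435

lx·mx for x ≥ 1: 0, 0.814, 0.7922, 0.644, 0.3267 → sum = 2.5769
V_1 = 2.5769 / l_1 = 2.5769 / 0.581 = 4.435284… → 4.435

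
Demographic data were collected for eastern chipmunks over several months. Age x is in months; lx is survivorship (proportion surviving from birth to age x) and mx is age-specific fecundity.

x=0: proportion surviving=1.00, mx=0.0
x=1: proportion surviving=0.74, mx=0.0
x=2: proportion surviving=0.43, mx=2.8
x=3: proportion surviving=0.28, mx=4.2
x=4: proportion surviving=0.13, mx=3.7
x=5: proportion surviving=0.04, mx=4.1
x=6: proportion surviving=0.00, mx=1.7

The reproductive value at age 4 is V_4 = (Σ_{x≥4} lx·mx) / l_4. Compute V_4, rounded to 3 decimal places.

4.962

lx·mx for x ≥ 4: 0.481, 0.164, 0 → sum = 0.645
V_4 = 0.645 / l_4 = 0.645 / 0.13 = 4.961538… → 4.962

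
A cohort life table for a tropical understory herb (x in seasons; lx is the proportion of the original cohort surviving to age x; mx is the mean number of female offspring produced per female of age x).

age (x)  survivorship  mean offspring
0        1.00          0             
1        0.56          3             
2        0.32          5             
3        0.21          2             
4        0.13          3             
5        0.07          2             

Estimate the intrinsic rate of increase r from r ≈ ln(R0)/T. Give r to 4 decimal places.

0.7263

R0 = Σ lx·mx = 0 + 1.68 + 1.6 + 0.42 + 0.39 + 0.14 = 4.23
Σ x·lx·mx = 8.4; T = 8.4/4.23 = 1.98582…
r ≈ ln(R0)/T = ln(4.23)/1.98582… = 0.726252… → 0.7263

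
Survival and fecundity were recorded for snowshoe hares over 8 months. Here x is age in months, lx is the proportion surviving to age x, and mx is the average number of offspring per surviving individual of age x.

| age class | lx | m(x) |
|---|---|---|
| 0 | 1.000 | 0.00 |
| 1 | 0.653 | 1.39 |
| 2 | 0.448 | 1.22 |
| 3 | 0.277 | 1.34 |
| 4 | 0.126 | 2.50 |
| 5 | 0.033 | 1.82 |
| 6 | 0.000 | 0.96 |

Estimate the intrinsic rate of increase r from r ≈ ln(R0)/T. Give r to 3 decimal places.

R0 = Σ lx·mx = 0 + 0.90767 + 0.54656 + 0.37118 + 0.315 + 0.06006 + 0 = 2.20047
Σ x·lx·mx = 4.67463; T = 4.67463/2.20047 = 2.12438…
r ≈ ln(R0)/T = ln(2.20047)/2.12438… = 0.37125… → 0.371

0.371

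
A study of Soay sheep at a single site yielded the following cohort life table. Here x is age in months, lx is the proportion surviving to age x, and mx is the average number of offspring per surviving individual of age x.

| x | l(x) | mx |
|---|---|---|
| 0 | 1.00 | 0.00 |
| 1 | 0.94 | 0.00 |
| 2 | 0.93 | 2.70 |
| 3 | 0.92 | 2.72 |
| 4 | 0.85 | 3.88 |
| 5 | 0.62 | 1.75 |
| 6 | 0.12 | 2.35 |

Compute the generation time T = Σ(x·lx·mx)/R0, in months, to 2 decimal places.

3.39

lx·mx: 0, 0, 2.511, 2.5024, 3.298, 1.085, 0.282 → R0 = 9.6784
x·lx·mx: 0, 0, 5.022, 7.5072, 13.192, 5.425, 1.692 → Σ = 32.8382
T = 32.8382 / 9.6784 = 3.392937… → 3.39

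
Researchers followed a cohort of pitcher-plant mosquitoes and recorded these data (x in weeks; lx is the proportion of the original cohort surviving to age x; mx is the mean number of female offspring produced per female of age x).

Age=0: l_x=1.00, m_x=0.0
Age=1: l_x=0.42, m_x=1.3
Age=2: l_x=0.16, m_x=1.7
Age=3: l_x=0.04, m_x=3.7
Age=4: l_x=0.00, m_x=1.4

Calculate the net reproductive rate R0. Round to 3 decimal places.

lx·mx by age: 0, 0.546, 0.272, 0.148, 0
R0 = Σ lx·mx = 0.966 → 0.966

0.966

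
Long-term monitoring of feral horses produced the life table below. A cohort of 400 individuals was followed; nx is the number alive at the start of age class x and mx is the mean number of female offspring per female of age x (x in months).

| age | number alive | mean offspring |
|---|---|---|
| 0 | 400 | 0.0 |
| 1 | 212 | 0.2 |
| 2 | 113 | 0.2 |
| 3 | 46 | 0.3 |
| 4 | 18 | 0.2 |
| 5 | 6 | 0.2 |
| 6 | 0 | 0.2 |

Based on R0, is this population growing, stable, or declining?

declining

lx = nx/n0 = nx/400: 1, 0.53, 0.2825, 0.115, 0.045, 0.015, 0
R0 = Σ lx·mx = 0 + 0.106 + 0.0565 + 0.0345 + 0.009 + 0.003 + 0 = 0.209
R0 < 1, so the population is declining.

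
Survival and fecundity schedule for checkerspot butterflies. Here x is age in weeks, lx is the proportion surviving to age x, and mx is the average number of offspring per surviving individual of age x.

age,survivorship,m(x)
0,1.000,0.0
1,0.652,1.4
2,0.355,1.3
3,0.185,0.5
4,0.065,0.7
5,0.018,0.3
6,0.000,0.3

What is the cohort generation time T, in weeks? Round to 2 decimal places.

1.53

lx·mx: 0, 0.9128, 0.4615, 0.0925, 0.0455, 0.0054, 0 → R0 = 1.5177
x·lx·mx: 0, 0.9128, 0.923, 0.2775, 0.182, 0.027, 0 → Σ = 2.3223
T = 2.3223 / 1.5177 = 1.530144… → 1.53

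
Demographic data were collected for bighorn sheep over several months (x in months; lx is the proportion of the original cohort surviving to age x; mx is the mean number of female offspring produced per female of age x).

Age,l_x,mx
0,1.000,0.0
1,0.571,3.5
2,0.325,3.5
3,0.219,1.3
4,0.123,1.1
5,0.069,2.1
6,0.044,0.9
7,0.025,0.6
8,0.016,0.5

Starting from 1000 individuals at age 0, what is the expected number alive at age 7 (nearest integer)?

Expected survivors = N0 · l_7 = 1000 × 0.025 = 25 → 25

25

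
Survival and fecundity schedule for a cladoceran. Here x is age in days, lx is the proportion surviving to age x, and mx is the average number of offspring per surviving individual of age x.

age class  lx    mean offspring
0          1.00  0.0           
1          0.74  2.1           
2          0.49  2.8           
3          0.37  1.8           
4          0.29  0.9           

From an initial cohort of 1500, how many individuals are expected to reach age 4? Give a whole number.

Expected survivors = N0 · l_4 = 1500 × 0.29 = 435 → 435

435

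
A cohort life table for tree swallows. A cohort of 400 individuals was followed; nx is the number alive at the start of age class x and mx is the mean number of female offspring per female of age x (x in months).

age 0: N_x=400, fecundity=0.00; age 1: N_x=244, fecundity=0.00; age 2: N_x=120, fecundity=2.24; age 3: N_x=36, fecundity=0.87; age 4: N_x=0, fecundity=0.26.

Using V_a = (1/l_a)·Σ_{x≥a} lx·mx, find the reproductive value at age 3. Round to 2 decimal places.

lx = nx/n0 = nx/400: 1, 0.61, 0.3, 0.09, 0
lx·mx for x ≥ 3: 0.0783, 0 → sum = 0.0783
V_3 = 0.0783 / l_3 = 0.0783 / 0.09 = 0.87 → 0.87

0.87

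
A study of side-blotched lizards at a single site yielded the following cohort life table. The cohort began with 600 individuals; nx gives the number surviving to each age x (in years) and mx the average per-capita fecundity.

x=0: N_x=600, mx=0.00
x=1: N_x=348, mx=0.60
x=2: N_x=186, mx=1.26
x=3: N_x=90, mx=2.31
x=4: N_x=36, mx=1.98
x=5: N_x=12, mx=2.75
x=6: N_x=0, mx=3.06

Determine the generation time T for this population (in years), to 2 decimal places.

lx = nx/n0 = nx/600: 1, 0.58, 0.31, 0.15, 0.06, 0.02, 0
lx·mx: 0, 0.348, 0.3906, 0.3465, 0.1188, 0.055, 0 → R0 = 1.2589
x·lx·mx: 0, 0.348, 0.7812, 1.0395, 0.4752, 0.275, 0 → Σ = 2.9189
T = 2.9189 / 1.2589 = 2.318611… → 2.32

2.32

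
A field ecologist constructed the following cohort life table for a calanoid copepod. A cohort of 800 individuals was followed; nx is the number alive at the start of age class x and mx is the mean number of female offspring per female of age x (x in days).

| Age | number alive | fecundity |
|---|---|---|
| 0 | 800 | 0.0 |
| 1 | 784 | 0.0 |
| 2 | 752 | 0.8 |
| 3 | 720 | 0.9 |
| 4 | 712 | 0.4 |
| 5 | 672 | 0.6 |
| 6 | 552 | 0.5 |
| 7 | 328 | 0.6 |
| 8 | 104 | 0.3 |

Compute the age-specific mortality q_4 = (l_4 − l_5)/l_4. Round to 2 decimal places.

lx = nx/n0 = nx/800: 1, 0.98, 0.94, 0.9, 0.89, 0.84, 0.69, 0.41, 0.13
q_4 = (l_4 − l_5) / l_4 = (0.89 − 0.84) / 0.89
     = 0.05 / 0.89 = 0.05618… → 0.06

0.06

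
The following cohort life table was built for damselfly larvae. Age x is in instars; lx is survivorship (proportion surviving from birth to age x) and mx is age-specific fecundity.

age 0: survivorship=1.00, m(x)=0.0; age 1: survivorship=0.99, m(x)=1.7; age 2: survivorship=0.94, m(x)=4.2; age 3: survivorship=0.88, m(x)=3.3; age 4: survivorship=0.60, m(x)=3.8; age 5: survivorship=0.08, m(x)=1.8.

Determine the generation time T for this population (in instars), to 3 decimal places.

2.567

lx·mx: 0, 1.683, 3.948, 2.904, 2.28, 0.144 → R0 = 10.959
x·lx·mx: 0, 1.683, 7.896, 8.712, 9.12, 0.72 → Σ = 28.131
T = 28.131 / 10.959 = 2.566931… → 2.567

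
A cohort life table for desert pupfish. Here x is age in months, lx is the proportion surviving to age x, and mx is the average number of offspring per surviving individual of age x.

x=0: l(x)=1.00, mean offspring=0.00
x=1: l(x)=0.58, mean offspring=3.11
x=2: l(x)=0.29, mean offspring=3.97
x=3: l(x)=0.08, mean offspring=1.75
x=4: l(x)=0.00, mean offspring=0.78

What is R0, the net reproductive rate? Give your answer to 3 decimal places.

lx·mx by age: 0, 1.8038, 1.1513, 0.14, 0
R0 = Σ lx·mx = 3.0951 → 3.095

3.095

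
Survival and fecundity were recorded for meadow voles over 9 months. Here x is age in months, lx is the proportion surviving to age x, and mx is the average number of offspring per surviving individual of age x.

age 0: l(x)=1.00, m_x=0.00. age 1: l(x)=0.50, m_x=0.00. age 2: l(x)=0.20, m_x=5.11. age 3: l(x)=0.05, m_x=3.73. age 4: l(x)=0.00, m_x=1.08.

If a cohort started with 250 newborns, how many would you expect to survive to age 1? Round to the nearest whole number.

Expected survivors = N0 · l_1 = 250 × 0.50 = 125 → 125

125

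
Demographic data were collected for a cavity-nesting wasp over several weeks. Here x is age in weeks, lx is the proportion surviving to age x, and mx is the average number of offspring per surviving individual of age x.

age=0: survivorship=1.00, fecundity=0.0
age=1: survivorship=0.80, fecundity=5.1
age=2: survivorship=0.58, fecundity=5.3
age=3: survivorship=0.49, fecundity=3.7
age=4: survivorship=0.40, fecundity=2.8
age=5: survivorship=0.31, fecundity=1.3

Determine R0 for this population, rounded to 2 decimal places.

10.49

lx·mx by age: 0, 4.08, 3.074, 1.813, 1.12, 0.403
R0 = Σ lx·mx = 10.49 → 10.49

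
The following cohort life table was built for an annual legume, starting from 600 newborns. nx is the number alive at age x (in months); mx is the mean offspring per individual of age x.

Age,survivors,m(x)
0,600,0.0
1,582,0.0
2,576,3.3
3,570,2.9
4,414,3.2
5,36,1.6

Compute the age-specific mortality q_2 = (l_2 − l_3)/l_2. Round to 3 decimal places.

0.010

lx = nx/n0 = nx/600: 1, 0.97, 0.96, 0.95, 0.69, 0.06
q_2 = (l_2 − l_3) / l_2 = (0.96 − 0.95) / 0.96
     = 0.01 / 0.96 = 0.010417… → 0.010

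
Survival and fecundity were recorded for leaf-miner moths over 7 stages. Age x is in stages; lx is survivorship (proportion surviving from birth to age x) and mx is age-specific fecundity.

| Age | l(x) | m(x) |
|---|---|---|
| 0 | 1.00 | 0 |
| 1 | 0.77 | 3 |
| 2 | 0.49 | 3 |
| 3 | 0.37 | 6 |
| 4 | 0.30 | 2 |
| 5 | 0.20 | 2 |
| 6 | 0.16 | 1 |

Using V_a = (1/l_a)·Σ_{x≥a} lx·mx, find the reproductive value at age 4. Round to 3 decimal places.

lx·mx for x ≥ 4: 0.6, 0.4, 0.16 → sum = 1.16
V_4 = 1.16 / l_4 = 1.16 / 0.3 = 3.866667… → 3.867

3.867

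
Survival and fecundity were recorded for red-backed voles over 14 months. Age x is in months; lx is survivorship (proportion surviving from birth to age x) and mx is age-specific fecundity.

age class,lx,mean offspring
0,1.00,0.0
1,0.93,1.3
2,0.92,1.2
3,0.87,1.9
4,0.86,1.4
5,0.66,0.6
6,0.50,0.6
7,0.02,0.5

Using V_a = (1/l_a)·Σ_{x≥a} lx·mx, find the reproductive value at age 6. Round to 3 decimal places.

0.620

lx·mx for x ≥ 6: 0.3, 0.01 → sum = 0.31
V_6 = 0.31 / l_6 = 0.31 / 0.5 = 0.62 → 0.620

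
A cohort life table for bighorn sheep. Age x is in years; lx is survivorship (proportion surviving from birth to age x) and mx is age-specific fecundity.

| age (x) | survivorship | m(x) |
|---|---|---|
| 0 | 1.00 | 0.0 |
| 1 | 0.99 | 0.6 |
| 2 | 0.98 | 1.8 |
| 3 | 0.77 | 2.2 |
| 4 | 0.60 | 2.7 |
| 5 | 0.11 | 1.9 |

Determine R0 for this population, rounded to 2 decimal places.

5.88

lx·mx by age: 0, 0.594, 1.764, 1.694, 1.62, 0.209
R0 = Σ lx·mx = 5.881 → 5.88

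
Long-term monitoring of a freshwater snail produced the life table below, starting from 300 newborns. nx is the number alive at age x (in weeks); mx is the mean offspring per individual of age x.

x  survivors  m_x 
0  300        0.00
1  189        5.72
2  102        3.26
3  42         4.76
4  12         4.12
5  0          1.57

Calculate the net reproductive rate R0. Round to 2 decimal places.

lx = nx/n0 = nx/300: 1, 0.63, 0.34, 0.14, 0.04, 0
lx·mx by age: 0, 3.6036, 1.1084, 0.6664, 0.1648, 0
R0 = Σ lx·mx = 5.5432 → 5.54

5.54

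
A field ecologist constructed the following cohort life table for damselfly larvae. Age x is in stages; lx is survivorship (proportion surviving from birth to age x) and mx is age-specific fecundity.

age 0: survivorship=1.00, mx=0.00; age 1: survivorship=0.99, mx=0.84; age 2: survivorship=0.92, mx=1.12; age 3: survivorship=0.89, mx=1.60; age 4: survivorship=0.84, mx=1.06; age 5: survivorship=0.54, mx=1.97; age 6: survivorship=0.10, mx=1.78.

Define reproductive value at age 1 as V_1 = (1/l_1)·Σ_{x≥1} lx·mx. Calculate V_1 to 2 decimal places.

5.47

lx·mx for x ≥ 1: 0.8316, 1.0304, 1.424, 0.8904, 1.0638, 0.178 → sum = 5.4182
V_1 = 5.4182 / l_1 = 5.4182 / 0.99 = 5.472929… → 5.47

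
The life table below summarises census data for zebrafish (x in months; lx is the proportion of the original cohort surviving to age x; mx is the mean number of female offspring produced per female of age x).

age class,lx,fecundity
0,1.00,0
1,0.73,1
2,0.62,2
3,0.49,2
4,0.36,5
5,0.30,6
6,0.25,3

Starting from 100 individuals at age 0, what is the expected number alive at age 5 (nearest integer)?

Expected survivors = N0 · l_5 = 100 × 0.30 = 30 → 30

30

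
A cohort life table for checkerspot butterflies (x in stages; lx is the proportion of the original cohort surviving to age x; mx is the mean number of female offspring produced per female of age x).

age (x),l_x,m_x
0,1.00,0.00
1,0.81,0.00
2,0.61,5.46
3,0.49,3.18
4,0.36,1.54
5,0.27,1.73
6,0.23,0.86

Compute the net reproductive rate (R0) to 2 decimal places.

6.11

lx·mx by age: 0, 0, 3.3306, 1.5582, 0.5544, 0.4671, 0.1978
R0 = Σ lx·mx = 6.1081 → 6.11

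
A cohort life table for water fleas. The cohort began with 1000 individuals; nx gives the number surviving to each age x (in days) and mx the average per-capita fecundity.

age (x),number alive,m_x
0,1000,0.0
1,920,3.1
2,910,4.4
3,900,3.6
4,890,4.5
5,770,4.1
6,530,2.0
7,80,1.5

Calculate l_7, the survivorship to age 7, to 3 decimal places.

0.080

l_7 = n_7/n_0 = 80/1000 = 0.08 → 0.080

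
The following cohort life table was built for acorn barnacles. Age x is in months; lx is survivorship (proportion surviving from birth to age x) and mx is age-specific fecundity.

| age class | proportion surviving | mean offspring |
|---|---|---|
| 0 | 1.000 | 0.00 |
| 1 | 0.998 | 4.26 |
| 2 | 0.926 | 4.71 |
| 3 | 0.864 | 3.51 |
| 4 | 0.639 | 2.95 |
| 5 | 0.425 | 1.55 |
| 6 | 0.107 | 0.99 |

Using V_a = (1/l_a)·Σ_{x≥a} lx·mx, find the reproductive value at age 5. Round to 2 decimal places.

1.80

lx·mx for x ≥ 5: 0.65875, 0.10593 → sum = 0.76468
V_5 = 0.76468 / l_5 = 0.76468 / 0.425 = 1.799247… → 1.80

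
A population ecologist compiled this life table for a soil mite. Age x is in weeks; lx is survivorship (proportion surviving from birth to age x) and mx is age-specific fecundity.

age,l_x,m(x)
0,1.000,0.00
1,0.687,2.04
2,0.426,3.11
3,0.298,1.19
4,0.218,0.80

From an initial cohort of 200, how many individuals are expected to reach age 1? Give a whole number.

Expected survivors = N0 · l_1 = 200 × 0.687 = 137.4 → 137

137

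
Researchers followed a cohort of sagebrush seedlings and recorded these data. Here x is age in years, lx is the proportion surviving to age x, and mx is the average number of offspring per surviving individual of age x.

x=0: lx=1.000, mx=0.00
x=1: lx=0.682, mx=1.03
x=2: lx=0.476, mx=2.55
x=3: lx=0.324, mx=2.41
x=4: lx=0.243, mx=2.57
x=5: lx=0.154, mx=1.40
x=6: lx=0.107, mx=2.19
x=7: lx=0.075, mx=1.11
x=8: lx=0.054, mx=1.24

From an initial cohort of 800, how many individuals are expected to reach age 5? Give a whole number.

123

Expected survivors = N0 · l_5 = 800 × 0.154 = 123.2 → 123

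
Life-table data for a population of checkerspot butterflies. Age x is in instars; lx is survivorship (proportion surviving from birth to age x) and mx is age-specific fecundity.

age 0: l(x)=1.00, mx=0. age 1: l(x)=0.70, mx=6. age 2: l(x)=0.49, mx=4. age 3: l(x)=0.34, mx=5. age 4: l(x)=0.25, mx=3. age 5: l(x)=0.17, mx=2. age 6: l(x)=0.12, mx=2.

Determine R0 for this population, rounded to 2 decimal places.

lx·mx by age: 0, 4.2, 1.96, 1.7, 0.75, 0.34, 0.24
R0 = Σ lx·mx = 9.19 → 9.19

9.19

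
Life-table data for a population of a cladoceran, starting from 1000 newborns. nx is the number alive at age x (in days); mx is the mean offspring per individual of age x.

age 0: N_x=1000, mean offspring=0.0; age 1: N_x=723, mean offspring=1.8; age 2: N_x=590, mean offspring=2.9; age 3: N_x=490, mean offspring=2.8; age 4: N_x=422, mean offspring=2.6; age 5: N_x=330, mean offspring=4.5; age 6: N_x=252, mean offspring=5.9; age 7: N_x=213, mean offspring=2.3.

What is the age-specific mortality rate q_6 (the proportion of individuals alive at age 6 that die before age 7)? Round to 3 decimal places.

lx = nx/n0 = nx/1000: 1, 0.723, 0.59, 0.49, 0.422, 0.33, 0.252, 0.213
q_6 = (l_6 − l_7) / l_6 = (0.252 − 0.213) / 0.252
     = 0.039 / 0.252 = 0.154762… → 0.155

0.155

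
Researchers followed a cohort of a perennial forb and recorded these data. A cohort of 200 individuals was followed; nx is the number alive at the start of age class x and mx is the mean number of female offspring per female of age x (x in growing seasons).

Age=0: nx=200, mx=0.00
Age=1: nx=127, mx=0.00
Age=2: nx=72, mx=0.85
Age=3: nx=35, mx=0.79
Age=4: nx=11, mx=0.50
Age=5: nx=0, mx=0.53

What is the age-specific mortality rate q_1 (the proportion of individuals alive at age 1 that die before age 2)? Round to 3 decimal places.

0.433

lx = nx/n0 = nx/200: 1, 0.635, 0.36, 0.175, 0.055, 0
q_1 = (l_1 − l_2) / l_1 = (0.635 − 0.36) / 0.635
     = 0.275 / 0.635 = 0.433071… → 0.433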